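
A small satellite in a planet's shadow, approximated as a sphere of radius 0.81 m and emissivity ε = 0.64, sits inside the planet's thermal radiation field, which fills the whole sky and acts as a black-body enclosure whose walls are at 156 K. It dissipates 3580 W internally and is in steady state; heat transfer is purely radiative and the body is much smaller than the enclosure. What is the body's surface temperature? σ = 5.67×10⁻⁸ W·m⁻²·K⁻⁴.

For a small grey body in a large enclosure, net radiated power = εσA(T⁴ − T_w⁴).
Steady state: P = εσA(T⁴ − T_w⁴) with A = 4πr² = 8.245 m².
T⁴ = P/(εσA) + T_w⁴ = 3580/(0.64·5.67×10⁻⁸·8.245) + (156)⁴
    = 1.197×10¹⁰ + 5.922×10⁸ = 1.256×10¹⁰ K⁴.

T ≈ 335 K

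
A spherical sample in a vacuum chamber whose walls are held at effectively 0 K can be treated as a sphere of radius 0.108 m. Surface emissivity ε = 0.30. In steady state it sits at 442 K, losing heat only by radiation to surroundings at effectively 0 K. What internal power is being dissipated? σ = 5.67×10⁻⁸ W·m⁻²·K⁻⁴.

P ≈ 95.2 W

Steady state: P = εσA T⁴.
A = 4πr² = 0.1466 m²; T⁴ = (442)⁴ = 3.817×10¹⁰ K⁴.
P = 0.30 × 5.67×10⁻⁸ × 0.1466 × 3.817×10¹⁰.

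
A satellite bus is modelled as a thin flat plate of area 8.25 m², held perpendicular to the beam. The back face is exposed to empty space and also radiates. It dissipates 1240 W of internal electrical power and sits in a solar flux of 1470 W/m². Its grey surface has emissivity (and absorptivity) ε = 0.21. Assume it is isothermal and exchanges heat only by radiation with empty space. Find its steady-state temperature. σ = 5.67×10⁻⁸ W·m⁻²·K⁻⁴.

T ≈ 373 K

At steady state, absorbed solar power + internal power = radiated power.
Absorbed: α·S·A_cross = 0.21·1470·8.250 = 2547 W (cross-section A).
Total input = 2547 + 1240 = 3787 W.
Radiated: εσ·A_surf·T⁴ with A_surf = 2A = 16.50 m².
T⁴ = 3787/(0.21·5.67×10⁻⁸·16.50) = 1.927×10¹⁰ K⁴.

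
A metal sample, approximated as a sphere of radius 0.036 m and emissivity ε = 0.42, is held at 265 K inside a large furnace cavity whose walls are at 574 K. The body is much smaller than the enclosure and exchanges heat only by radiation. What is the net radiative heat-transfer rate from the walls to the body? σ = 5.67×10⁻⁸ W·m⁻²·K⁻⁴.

For a small grey body in a large enclosure: P_net = εσA(T_body⁴ − T_wall⁴).
A = 4πr² = 0.01629 m²; T_body⁴ − T_wall⁴ = 4.932×10⁹ − 1.086×10¹¹ = -1.036×10¹¹ K⁴.
|P_net| = 0.42·5.67×10⁻⁸·0.01629·1.036×10¹¹.

P_net ≈ 40.2 W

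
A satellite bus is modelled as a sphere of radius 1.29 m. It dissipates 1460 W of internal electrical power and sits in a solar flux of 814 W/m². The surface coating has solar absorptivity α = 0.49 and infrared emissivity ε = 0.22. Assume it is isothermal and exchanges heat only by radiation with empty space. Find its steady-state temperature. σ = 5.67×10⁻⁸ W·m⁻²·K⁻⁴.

T ≈ 341 K

At steady state, absorbed solar power + internal power = radiated power.
Absorbed: α·S·A_cross = 0.49·814·5.228 = 2085 W (cross-section πr²).
Total input = 2085 + 1460 = 3545 W.
Radiated: εσ·A_surf·T⁴ with A_surf = 4πr² = 20.91 m².
T⁴ = 3545/(0.22·5.67×10⁻⁸·20.91) = 1.359×10¹⁰ K⁴.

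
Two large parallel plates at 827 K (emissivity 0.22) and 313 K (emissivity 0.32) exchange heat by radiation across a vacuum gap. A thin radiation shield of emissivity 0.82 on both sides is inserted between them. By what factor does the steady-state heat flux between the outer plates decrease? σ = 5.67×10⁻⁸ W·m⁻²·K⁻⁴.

factor ≈ 1.22

Without shield: q₀ = σΔ(T⁴)/(1/ε₁+1/ε₂−1) with denominator 6.670.
With shield the two gaps are in series; the resistances add: (1/ε₁+1/ε_s−1)+(1/ε_s+1/ε₂−1) = 4.765+3.345 = 8.109.
Heat-flux ratio q₀/q = 8.109/6.670.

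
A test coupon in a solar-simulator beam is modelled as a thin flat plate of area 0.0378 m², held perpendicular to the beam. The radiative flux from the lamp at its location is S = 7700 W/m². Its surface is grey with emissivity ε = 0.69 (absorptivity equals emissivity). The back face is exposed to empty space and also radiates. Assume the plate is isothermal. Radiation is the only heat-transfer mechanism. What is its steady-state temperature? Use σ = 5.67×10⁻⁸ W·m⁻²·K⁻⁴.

At equilibrium, absorbed power = emitted power.
Absorbing cross-section = A = 0.03780 m²; emitting surface = 2A = 0.07560 m² (ratio 2).
εS·A_cross = εσ·A_surf·T⁴  ⇒  T⁴ = S/(2σ)   (ε cancels).
T⁴ = 7700/(2·5.67×10⁻⁸) = 6.790×10¹⁰ K⁴.
T = (6.790×10¹⁰)^(1/4).

T ≈ 510 K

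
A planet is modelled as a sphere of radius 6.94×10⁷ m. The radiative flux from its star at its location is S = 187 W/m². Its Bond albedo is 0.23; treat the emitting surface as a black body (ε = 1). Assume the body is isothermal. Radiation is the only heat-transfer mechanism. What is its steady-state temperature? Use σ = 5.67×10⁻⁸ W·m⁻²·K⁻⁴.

T ≈ 159 K

At equilibrium, absorbed power = emitted power.
Absorbing cross-section = πr² = 1.513×10¹⁶ m²; emitting surface = 4πr² = 6.052×10¹⁶ m² (ratio 4).
(1−a)S·A_cross = εσ·A_surf·T⁴  ⇒  T⁴ = (1−a)S/(4σ).
T⁴ = 0.770·187/(4·5.67×10⁻⁸) = 6.349×10⁸ K⁴.
T = (6.349×10⁸)^(1/4).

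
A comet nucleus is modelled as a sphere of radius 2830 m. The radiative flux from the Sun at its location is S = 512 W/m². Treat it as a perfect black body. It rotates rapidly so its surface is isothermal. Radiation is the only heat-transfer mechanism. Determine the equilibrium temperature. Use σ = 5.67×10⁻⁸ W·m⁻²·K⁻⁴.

T ≈ 218 K

At equilibrium, absorbed power = emitted power.
Absorbing cross-section = πr² = 2.516×10⁷ m²; emitting surface = 4πr² = 1.006×10⁸ m² (ratio 4).
S·A_cross = εσ·A_surf·T⁴  ⇒  T⁴ = S/(4σ).
T⁴ = 1.00·512/(4·5.67×10⁻⁸) = 2.257×10⁹ K⁴.
T = (2.257×10⁹)^(1/4).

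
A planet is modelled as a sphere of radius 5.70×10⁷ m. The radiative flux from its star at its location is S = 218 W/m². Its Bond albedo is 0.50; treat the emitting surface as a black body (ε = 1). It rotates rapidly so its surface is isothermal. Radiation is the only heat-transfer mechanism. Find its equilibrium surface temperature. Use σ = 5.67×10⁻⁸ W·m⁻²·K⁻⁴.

T ≈ 148 K

At equilibrium, absorbed power = emitted power.
Absorbing cross-section = πr² = 1.021×10¹⁶ m²; emitting surface = 4πr² = 4.083×10¹⁶ m² (ratio 4).
(1−a)S·A_cross = εσ·A_surf·T⁴  ⇒  T⁴ = (1−a)S/(4σ).
T⁴ = 0.500·218/(4·5.67×10⁻⁸) = 4.806×10⁸ K⁴.
T = (4.806×10⁸)^(1/4).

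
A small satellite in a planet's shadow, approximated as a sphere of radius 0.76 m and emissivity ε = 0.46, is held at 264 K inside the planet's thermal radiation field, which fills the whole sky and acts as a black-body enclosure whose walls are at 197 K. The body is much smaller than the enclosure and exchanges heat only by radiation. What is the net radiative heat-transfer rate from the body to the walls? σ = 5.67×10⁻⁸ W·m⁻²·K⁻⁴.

For a small grey body in a large enclosure: P_net = εσA(T_body⁴ − T_wall⁴).
A = 4πr² = 7.258 m²; T_body⁴ − T_wall⁴ = 4.858×10⁹ − 1.506×10⁹ = 3.351×10⁹ K⁴.
|P_net| = 0.46·5.67×10⁻⁸·7.258·3.351×10⁹.

P_net ≈ 634 W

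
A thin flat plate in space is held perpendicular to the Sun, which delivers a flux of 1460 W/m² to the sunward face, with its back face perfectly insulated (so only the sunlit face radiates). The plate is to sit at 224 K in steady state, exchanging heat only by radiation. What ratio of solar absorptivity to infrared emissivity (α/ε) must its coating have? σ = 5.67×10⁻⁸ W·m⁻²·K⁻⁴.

α/ε ≈ 0.0978

Balance: αS·A = εσ·1A·T⁴ ⇒ α/ε = σT⁴/S.
α/ε = 5.67×10⁻⁸·(224)⁴/1460 = 5.67×10⁻⁸·2.518×10⁹/1460.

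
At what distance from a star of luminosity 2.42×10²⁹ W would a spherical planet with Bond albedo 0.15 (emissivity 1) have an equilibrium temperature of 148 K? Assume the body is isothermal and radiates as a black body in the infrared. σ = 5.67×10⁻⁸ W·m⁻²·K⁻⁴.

d ≈ 1.23×10¹³ m

For an isothermal black-emitting sphere, (1−a)S·πr² = σ·4πr²·T⁴ ⇒ S = 4σT⁴/(1−a).
S = 4·5.67×10⁻⁸·(148)⁴/0.850 = 128.0 W/m².
Flux falls as S = L/(4πd²), so d = √(L/(4πS)) = √(2.42×10²⁹/(4π·128.0)).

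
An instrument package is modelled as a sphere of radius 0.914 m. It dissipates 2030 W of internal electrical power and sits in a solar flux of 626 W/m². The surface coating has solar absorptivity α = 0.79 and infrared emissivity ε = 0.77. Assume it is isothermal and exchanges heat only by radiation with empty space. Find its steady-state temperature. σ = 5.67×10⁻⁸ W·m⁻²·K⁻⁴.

At steady state, absorbed solar power + internal power = radiated power.
Absorbed: α·S·A_cross = 0.79·626·2.624 = 1298 W (cross-section πr²).
Total input = 1298 + 2030 = 3328 W.
Radiated: εσ·A_surf·T⁴ with A_surf = 4πr² = 10.50 m².
T⁴ = 3328/(0.77·5.67×10⁻⁸·10.50) = 7.261×10⁹ K⁴.

T ≈ 292 K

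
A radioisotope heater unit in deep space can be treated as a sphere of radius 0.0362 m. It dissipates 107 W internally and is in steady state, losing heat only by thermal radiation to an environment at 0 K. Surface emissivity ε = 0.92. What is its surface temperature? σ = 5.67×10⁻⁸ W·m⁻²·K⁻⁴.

T ≈ 594 K

Steady state: internal power = radiated power, P = εσA T⁴.
Radiating area A = 4πr² = 0.01647 m².
T⁴ = P/(εσA) = 107/(0.92·5.67×10⁻⁸·0.01647) = 1.246×10¹¹ K⁴.
T = (1.246×10¹¹)^(1/4).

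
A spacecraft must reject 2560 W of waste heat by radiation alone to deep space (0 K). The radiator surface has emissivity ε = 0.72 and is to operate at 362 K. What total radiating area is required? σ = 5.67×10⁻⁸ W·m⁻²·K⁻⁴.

A ≈ 3.65 m²

P = εσA T⁴ ⇒ A = P/(εσT⁴).
T⁴ = 1.717×10¹⁰ K⁴.
A = 2560/(0.72 × 5.67×10⁻⁸ × 1.717×10¹⁰).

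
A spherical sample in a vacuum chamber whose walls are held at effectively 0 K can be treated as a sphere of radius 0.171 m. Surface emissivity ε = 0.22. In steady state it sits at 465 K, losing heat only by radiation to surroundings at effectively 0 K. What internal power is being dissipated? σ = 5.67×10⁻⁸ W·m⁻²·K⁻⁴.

Steady state: P = εσA T⁴.
A = 4πr² = 0.3675 m²; T⁴ = (465)⁴ = 4.675×10¹⁰ K⁴.
P = 0.22 × 5.67×10⁻⁸ × 0.3675 × 4.675×10¹⁰.

P ≈ 214 W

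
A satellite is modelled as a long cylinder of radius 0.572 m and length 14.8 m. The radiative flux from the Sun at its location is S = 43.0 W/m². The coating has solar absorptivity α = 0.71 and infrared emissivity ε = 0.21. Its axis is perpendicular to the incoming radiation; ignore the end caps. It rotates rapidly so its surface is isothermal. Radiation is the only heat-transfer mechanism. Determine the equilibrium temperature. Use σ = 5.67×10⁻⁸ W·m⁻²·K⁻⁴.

T ≈ 169 K

At equilibrium, absorbed power = emitted power.
Absorbing cross-section = 2rL = 16.93 m²; emitting surface = 2πrL = 53.19 m² (ratio π).
αS·A_cross = εσ·A_surf·T⁴  ⇒  T⁴ = αS/(ε·πσ).
T⁴ = 0.710·43.0/(0.21·π·5.67×10⁻⁸) = 8.162×10⁸ K⁴.
T = (8.162×10⁸)^(1/4).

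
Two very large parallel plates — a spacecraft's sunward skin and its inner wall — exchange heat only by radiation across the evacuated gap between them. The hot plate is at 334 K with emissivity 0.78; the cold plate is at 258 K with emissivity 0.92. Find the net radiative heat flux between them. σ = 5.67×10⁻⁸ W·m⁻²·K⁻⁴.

q ≈ 332 W/m²

For two infinite grey parallel plates, q = σ(T₁⁴ − T₂⁴)/(1/ε₁ + 1/ε₂ − 1).
T₁⁴ − T₂⁴ = 1.244×10¹⁰ − 4.431×10⁹ = 8.014×10⁹ K⁴.
1/ε₁ + 1/ε₂ − 1 = 1.282 + 1.087 − 1 = 1.369.
q = 5.67×10⁻⁸ × 8.014×10⁹ / 1.369.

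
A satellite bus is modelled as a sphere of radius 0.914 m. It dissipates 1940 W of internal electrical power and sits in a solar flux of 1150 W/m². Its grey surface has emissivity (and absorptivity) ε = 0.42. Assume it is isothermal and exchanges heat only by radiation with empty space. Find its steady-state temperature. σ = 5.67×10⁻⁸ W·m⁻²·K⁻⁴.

T ≈ 337 K

At steady state, absorbed solar power + internal power = radiated power.
Absorbed: α·S·A_cross = 0.42·1150·2.624 = 1268 W (cross-section πr²).
Total input = 1268 + 1940 = 3208 W.
Radiated: εσ·A_surf·T⁴ with A_surf = 4πr² = 10.50 m².
T⁴ = 3208/(0.42·5.67×10⁻⁸·10.50) = 1.283×10¹⁰ K⁴.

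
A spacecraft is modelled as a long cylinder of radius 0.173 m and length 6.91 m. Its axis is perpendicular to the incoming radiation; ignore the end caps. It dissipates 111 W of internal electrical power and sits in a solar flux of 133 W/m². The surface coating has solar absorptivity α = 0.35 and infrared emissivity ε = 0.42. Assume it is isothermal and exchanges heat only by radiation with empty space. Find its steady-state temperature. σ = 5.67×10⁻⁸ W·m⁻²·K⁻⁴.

At steady state, absorbed solar power + internal power = radiated power.
Absorbed: α·S·A_cross = 0.35·133·2.391 = 111.3 W (cross-section 2rL).
Total input = 111.3 + 111 = 222.3 W.
Radiated: εσ·A_surf·T⁴ with A_surf = 2πrL = 7.511 m².
T⁴ = 222.3/(0.42·5.67×10⁻⁸·7.511) = 1.243×10⁹ K⁴.

T ≈ 188 K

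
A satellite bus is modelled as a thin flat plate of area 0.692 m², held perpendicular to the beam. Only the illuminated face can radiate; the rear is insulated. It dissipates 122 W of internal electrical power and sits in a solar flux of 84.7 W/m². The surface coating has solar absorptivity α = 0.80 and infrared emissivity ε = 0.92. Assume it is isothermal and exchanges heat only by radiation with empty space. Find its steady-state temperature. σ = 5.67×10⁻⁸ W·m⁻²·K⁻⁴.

T ≈ 262 K

At steady state, absorbed solar power + internal power = radiated power.
Absorbed: α·S·A_cross = 0.80·84.7·0.6920 = 46.89 W (cross-section A).
Total input = 46.89 + 122 = 168.9 W.
Radiated: εσ·A_surf·T⁴ with A_surf = A = 0.6920 m².
T⁴ = 168.9/(0.92·5.67×10⁻⁸·0.6920) = 4.679×10⁹ K⁴.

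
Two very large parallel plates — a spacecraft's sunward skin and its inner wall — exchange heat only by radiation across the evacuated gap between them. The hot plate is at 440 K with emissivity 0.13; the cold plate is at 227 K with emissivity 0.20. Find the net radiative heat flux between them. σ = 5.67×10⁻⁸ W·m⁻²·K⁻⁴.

For two infinite grey parallel plates, q = σ(T₁⁴ − T₂⁴)/(1/ε₁ + 1/ε₂ − 1).
T₁⁴ − T₂⁴ = 3.748×10¹⁰ − 2.655×10⁹ = 3.483×10¹⁰ K⁴.
1/ε₁ + 1/ε₂ − 1 = 7.692 + 5.000 − 1 = 11.69.
q = 5.67×10⁻⁸ × 3.483×10¹⁰ / 11.69.

q ≈ 169 W/m²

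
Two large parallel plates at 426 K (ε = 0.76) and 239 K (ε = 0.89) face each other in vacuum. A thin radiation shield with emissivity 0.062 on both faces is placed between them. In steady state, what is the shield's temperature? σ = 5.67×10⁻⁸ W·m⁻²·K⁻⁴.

In steady state the net flux on the hot side equals that on the cold side.
σ(T₁⁴−T_s⁴)/D₁ = σ(T_s⁴−T₂⁴)/D₂, with D₁ = 1/ε₁+1/ε_s−1 = 16.44, D₂ = 1/ε_s+1/ε₂−1 = 16.25.
Solve for T_s⁴: T_s⁴ = (D₂·T₁⁴ + D₁·T₂⁴)/(D₁+D₂) = 1.801×10¹⁰ K⁴.

T_s ≈ 366 K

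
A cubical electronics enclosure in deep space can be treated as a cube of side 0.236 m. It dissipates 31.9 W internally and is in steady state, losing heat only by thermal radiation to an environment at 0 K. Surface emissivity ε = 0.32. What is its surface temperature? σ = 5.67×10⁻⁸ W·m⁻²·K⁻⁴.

T ≈ 269 K

Steady state: internal power = radiated power, P = εσA T⁴.
Radiating area A = 6L² = 0.3342 m².
T⁴ = P/(εσA) = 31.9/(0.32·5.67×10⁻⁸·0.3342) = 5.261×10⁹ K⁴.
T = (5.261×10⁹)^(1/4).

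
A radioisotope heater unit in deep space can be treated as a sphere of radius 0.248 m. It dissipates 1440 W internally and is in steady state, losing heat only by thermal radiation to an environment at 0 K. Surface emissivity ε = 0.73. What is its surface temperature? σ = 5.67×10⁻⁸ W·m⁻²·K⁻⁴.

T ≈ 461 K

Steady state: internal power = radiated power, P = εσA T⁴.
Radiating area A = 4πr² = 0.7729 m².
T⁴ = P/(εσA) = 1440/(0.73·5.67×10⁻⁸·0.7729) = 4.501×10¹⁰ K⁴.
T = (4.501×10¹⁰)^(1/4).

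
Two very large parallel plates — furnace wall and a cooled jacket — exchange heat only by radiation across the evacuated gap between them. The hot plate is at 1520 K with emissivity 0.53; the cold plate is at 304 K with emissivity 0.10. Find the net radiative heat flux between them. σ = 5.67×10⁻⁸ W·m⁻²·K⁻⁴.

q ≈ 27800 W/m²

For two infinite grey parallel plates, q = σ(T₁⁴ − T₂⁴)/(1/ε₁ + 1/ε₂ − 1).
T₁⁴ − T₂⁴ = 5.338×10¹² − 8.541×10⁹ = 5.329×10¹² K⁴.
1/ε₁ + 1/ε₂ − 1 = 1.887 + 10.00 − 1 = 10.89.
q = 5.67×10⁻⁸ × 5.329×10¹² / 10.89.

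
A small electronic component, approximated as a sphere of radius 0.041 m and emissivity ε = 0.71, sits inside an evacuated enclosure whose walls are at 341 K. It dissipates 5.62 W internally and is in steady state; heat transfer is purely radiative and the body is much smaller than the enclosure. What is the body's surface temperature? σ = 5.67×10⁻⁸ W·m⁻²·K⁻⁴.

For a small grey body in a large enclosure, net radiated power = εσA(T⁴ − T_w⁴).
Steady state: P = εσA(T⁴ − T_w⁴) with A = 4πr² = 0.02112 m².
T⁴ = P/(εσA) + T_w⁴ = 5.62/(0.71·5.67×10⁻⁸·0.02112) + (341)⁴
    = 6.609×10⁹ + 1.352×10¹⁰ = 2.013×10¹⁰ K⁴.

T ≈ 377 K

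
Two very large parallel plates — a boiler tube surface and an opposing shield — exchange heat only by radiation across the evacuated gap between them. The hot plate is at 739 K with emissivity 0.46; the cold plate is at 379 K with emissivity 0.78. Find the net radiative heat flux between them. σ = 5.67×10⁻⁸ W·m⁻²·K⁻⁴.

q ≈ 6410 W/m²

For two infinite grey parallel plates, q = σ(T₁⁴ − T₂⁴)/(1/ε₁ + 1/ε₂ − 1).
T₁⁴ − T₂⁴ = 2.982×10¹¹ − 2.063×10¹⁰ = 2.776×10¹¹ K⁴.
1/ε₁ + 1/ε₂ − 1 = 2.174 + 1.282 − 1 = 2.456.
q = 5.67×10⁻⁸ × 2.776×10¹¹ / 2.456.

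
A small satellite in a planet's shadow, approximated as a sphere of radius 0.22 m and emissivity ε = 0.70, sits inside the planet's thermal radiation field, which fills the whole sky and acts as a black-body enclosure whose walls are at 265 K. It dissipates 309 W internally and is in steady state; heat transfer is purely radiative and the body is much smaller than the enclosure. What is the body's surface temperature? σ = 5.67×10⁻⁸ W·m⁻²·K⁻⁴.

For a small grey body in a large enclosure, net radiated power = εσA(T⁴ − T_w⁴).
Steady state: P = εσA(T⁴ − T_w⁴) with A = 4πr² = 0.6082 m².
T⁴ = P/(εσA) + T_w⁴ = 309/(0.70·5.67×10⁻⁸·0.6082) + (265)⁴
    = 1.280×10¹⁰ + 4.932×10⁹ = 1.773×10¹⁰ K⁴.

T ≈ 365 K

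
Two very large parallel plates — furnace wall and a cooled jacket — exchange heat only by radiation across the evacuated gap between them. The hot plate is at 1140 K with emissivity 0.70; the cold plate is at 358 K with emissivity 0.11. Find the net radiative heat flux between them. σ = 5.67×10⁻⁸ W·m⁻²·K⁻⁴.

q ≈ 9960 W/m²

For two infinite grey parallel plates, q = σ(T₁⁴ − T₂⁴)/(1/ε₁ + 1/ε₂ − 1).
T₁⁴ − T₂⁴ = 1.689×10¹² − 1.643×10¹⁰ = 1.673×10¹² K⁴.
1/ε₁ + 1/ε₂ − 1 = 1.429 + 9.091 − 1 = 9.519.
q = 5.67×10⁻⁸ × 1.673×10¹² / 9.519.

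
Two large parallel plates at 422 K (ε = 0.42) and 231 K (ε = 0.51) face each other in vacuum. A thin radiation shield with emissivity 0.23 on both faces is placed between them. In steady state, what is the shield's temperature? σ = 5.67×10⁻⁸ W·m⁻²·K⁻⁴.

In steady state the net flux on the hot side equals that on the cold side.
σ(T₁⁴−T_s⁴)/D₁ = σ(T_s⁴−T₂⁴)/D₂, with D₁ = 1/ε₁+1/ε_s−1 = 5.729, D₂ = 1/ε_s+1/ε₂−1 = 5.309.
Solve for T_s⁴: T_s⁴ = (D₂·T₁⁴ + D₁·T₂⁴)/(D₁+D₂) = 1.673×10¹⁰ K⁴.

T_s ≈ 360 K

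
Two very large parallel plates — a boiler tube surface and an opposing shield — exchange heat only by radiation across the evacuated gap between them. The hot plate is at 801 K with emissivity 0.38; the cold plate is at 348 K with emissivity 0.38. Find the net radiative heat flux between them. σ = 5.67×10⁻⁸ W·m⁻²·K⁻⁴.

For two infinite grey parallel plates, q = σ(T₁⁴ − T₂⁴)/(1/ε₁ + 1/ε₂ − 1).
T₁⁴ − T₂⁴ = 4.117×10¹¹ − 1.467×10¹⁰ = 3.970×10¹¹ K⁴.
1/ε₁ + 1/ε₂ − 1 = 2.632 + 2.632 − 1 = 4.263.
q = 5.67×10⁻⁸ × 3.970×10¹¹ / 4.263.

q ≈ 5280 W/m²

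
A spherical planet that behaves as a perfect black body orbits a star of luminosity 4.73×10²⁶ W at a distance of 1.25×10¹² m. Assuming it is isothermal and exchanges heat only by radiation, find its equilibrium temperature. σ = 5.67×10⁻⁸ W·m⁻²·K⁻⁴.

First find the stellar flux at distance d: S = L/(4πd²) = 4.73×10²⁶/(4π·(1.25×10¹²)²) = 24.09 W/m².
For an isothermal sphere, absorbed (1−a)S·πr² = emitted σ·4πr²·T⁴, so T⁴ = (1−a)S/(4σ).
T⁴ = 1.00·24.09/(4·5.67×10⁻⁸) = 1.062×10⁸ K⁴.

T ≈ 102 K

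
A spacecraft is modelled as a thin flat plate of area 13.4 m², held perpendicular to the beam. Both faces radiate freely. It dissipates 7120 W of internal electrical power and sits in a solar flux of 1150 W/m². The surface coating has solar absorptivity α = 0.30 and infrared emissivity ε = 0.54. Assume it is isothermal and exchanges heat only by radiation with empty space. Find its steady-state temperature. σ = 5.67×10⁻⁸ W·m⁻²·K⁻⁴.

At steady state, absorbed solar power + internal power = radiated power.
Absorbed: α·S·A_cross = 0.30·1150·13.40 = 4623 W (cross-section A).
Total input = 4623 + 7120 = 11740 W.
Radiated: εσ·A_surf·T⁴ with A_surf = 2A = 26.80 m².
T⁴ = 11740/(0.54·5.67×10⁻⁸·26.80) = 1.431×10¹⁰ K⁴.

T ≈ 346 K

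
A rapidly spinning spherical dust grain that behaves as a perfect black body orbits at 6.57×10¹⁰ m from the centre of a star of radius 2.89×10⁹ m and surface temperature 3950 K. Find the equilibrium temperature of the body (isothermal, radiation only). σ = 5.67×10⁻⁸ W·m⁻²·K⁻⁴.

The star's surface emits σT_*⁴; at distance d the flux is S = σT_*⁴(R_*/d)².
S = 5.67×10⁻⁸·(3950)⁴·(2.89×10⁹/6.57×10¹⁰)² = 26710 W/m².
For an isothermal sphere T⁴ = (1−a)S/(4σ) = 1.178×10¹¹ K⁴.

T ≈ 586 K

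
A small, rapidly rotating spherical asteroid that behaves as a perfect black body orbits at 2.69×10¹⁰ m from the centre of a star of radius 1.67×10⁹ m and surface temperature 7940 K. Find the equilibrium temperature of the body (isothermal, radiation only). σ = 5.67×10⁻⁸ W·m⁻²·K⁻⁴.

T ≈ 1400 K

The star's surface emits σT_*⁴; at distance d the flux is S = σT_*⁴(R_*/d)².
S = 5.67×10⁻⁸·(7940)⁴·(1.67×10⁹/2.69×10¹⁰)² = 8.685×10⁵ W/m².
For an isothermal sphere T⁴ = (1−a)S/(4σ) = 3.830×10¹² K⁴.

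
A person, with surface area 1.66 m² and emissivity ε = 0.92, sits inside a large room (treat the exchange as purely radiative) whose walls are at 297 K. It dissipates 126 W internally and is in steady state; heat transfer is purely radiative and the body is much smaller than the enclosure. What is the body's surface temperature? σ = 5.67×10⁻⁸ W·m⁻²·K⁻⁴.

For a small grey body in a large enclosure, net radiated power = εσA(T⁴ − T_w⁴).
Steady state: P = εσA(T⁴ − T_w⁴) with A = 1.66 m².
T⁴ = P/(εσA) + T_w⁴ = 126/(0.92·5.67×10⁻⁸·1.660) + (297)⁴
    = 1.455×10⁹ + 7.781×10⁹ = 9.236×10⁹ K⁴.

T ≈ 310 K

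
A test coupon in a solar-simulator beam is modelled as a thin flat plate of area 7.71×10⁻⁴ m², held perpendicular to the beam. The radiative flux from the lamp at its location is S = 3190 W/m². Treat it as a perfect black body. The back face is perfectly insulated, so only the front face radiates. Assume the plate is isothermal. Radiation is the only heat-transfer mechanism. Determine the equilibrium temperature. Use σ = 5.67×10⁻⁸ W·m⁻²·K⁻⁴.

At equilibrium, absorbed power = emitted power.
Absorbing cross-section = A = 7.710×10⁻⁴ m²; emitting surface = A = 7.710×10⁻⁴ m² (ratio 1).
S·A_cross = εσ·A_surf·T⁴  ⇒  T⁴ = S/(1σ).
T⁴ = 1.00·3190/(1·5.67×10⁻⁸) = 5.626×10¹⁰ K⁴.
T = (5.626×10¹⁰)^(1/4).

T ≈ 487 K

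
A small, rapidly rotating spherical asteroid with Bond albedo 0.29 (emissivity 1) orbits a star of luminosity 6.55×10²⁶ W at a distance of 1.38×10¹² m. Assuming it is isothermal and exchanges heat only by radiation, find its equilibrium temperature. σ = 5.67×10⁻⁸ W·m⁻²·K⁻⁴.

T ≈ 96.2 K

First find the stellar flux at distance d: S = L/(4πd²) = 6.55×10²⁶/(4π·(1.38×10¹²)²) = 27.37 W/m².
For an isothermal sphere, absorbed (1−a)S·πr² = emitted σ·4πr²·T⁴, so T⁴ = (1−a)S/(4σ).
T⁴ = 0.710·27.37/(4·5.67×10⁻⁸) = 8.568×10⁷ K⁴.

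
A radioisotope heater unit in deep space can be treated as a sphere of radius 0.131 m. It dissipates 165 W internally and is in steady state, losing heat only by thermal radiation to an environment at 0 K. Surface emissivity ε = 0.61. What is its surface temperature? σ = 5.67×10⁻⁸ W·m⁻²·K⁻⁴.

Steady state: internal power = radiated power, P = εσA T⁴.
Radiating area A = 4πr² = 0.2157 m².
T⁴ = P/(εσA) = 165/(0.61·5.67×10⁻⁸·0.2157) = 2.212×10¹⁰ K⁴.
T = (2.212×10¹⁰)^(1/4).

T ≈ 386 K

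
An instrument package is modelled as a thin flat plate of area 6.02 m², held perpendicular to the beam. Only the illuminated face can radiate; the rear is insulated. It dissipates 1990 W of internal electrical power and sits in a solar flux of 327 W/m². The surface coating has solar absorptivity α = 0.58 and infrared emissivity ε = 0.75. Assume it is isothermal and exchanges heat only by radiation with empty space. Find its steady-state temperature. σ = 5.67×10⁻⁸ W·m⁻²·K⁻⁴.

At steady state, absorbed solar power + internal power = radiated power.
Absorbed: α·S·A_cross = 0.58·327·6.020 = 1142 W (cross-section A).
Total input = 1142 + 1990 = 3132 W.
Radiated: εσ·A_surf·T⁴ with A_surf = A = 6.020 m².
T⁴ = 3132/(0.75·5.67×10⁻⁸·6.020) = 1.223×10¹⁰ K⁴.

T ≈ 333 K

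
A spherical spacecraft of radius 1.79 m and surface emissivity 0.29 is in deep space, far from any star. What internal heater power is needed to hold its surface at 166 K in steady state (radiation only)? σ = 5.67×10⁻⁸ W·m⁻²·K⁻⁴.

P ≈ 503 W

P = εσ·4πr²·T⁴.
4πr² = 40.26 m²; T⁴ = 7.593×10⁸ K⁴.
P = 0.29·5.67×10⁻⁸·40.26·7.593×10⁸.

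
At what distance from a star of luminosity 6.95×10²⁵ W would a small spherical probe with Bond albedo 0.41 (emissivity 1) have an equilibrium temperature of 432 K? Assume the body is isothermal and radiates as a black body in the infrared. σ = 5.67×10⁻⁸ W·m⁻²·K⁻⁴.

d ≈ 2.03×10¹⁰ m

For an isothermal black-emitting sphere, (1−a)S·πr² = σ·4πr²·T⁴ ⇒ S = 4σT⁴/(1−a).
S = 4·5.67×10⁻⁸·(432)⁴/0.590 = 13390 W/m².
Flux falls as S = L/(4πd²), so d = √(L/(4πS)) = √(6.95×10²⁵/(4π·13390)).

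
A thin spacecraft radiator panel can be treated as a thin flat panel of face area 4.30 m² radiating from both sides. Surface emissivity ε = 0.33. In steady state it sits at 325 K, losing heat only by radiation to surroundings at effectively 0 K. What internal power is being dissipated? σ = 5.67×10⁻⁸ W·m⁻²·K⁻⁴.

Steady state: P = εσA T⁴.
A = 2·4.30 = 8.600 m²; T⁴ = (325)⁴ = 1.116×10¹⁰ K⁴.
P = 0.33 × 5.67×10⁻⁸ × 8.600 × 1.116×10¹⁰.

P ≈ 1800 W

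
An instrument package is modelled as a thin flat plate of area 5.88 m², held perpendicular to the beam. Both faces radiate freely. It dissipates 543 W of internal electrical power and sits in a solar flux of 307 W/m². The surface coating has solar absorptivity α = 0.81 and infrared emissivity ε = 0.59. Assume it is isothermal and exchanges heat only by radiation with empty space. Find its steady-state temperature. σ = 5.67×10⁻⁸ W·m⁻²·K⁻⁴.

At steady state, absorbed solar power + internal power = radiated power.
Absorbed: α·S·A_cross = 0.81·307·5.880 = 1462 W (cross-section A).
Total input = 1462 + 543 = 2005 W.
Radiated: εσ·A_surf·T⁴ with A_surf = 2A = 11.76 m².
T⁴ = 2005/(0.59·5.67×10⁻⁸·11.76) = 5.097×10⁹ K⁴.

T ≈ 267 K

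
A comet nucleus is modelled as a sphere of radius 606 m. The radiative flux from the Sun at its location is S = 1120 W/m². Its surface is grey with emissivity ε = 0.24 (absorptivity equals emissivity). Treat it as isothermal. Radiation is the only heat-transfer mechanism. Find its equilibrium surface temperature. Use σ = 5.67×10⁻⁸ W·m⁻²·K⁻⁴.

T ≈ 265 K

At equilibrium, absorbed power = emitted power.
Absorbing cross-section = πr² = 1.154×10⁶ m²; emitting surface = 4πr² = 4.615×10⁶ m² (ratio 4).
εS·A_cross = εσ·A_surf·T⁴  ⇒  T⁴ = S/(4σ)   (ε cancels).
T⁴ = 1120/(4·5.67×10⁻⁸) = 4.938×10⁹ K⁴.
T = (4.938×10⁹)^(1/4).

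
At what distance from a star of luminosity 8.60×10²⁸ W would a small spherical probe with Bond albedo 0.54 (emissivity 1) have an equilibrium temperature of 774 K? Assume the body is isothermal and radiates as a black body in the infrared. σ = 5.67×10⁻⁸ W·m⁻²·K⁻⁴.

For an isothermal black-emitting sphere, (1−a)S·πr² = σ·4πr²·T⁴ ⇒ S = 4σT⁴/(1−a).
S = 4·5.67×10⁻⁸·(774)⁴/0.460 = 1.769×10⁵ W/m².
Flux falls as S = L/(4πd²), so d = √(L/(4πS)) = √(8.60×10²⁸/(4π·1.769×10⁵)).

d ≈ 1.97×10¹¹ m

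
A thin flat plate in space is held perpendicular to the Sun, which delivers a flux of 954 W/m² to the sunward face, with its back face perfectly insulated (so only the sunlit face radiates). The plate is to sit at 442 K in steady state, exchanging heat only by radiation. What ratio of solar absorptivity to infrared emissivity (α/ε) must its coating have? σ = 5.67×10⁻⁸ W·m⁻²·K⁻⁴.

α/ε ≈ 2.27

Balance: αS·A = εσ·1A·T⁴ ⇒ α/ε = σT⁴/S.
α/ε = 5.67×10⁻⁸·(442)⁴/954 = 5.67×10⁻⁸·3.817×10¹⁰/954.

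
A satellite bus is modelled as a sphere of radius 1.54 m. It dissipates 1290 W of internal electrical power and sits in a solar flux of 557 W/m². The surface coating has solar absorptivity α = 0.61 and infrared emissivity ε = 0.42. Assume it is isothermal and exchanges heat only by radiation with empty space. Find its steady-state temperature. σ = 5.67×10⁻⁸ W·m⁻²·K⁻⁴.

At steady state, absorbed solar power + internal power = radiated power.
Absorbed: α·S·A_cross = 0.61·557·7.451 = 2531 W (cross-section πr²).
Total input = 2531 + 1290 = 3821 W.
Radiated: εσ·A_surf·T⁴ with A_surf = 4πr² = 29.80 m².
T⁴ = 3821/(0.42·5.67×10⁻⁸·29.80) = 5.385×10⁹ K⁴.

T ≈ 271 K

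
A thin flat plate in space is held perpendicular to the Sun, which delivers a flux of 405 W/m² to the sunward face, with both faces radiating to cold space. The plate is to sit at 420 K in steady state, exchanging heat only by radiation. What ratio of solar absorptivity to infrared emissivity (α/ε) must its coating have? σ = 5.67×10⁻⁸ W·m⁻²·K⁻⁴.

Balance: αS·A = εσ·2A·T⁴ ⇒ α/ε = 2σT⁴/S.
α/ε = 2·5.67×10⁻⁸·(420)⁴/405 = 2·5.67×10⁻⁸·3.112×10¹⁰/405.

α/ε ≈ 8.71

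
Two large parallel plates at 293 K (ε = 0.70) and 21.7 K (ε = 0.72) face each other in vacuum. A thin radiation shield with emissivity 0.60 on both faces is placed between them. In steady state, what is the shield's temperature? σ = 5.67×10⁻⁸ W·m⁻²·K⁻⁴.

T_s ≈ 246 K

In steady state the net flux on the hot side equals that on the cold side.
σ(T₁⁴−T_s⁴)/D₁ = σ(T_s⁴−T₂⁴)/D₂, with D₁ = 1/ε₁+1/ε_s−1 = 2.095, D₂ = 1/ε_s+1/ε₂−1 = 2.056.
Solve for T_s⁴: T_s⁴ = (D₂·T₁⁴ + D₁·T₂⁴)/(D₁+D₂) = 3.650×10⁹ K⁴.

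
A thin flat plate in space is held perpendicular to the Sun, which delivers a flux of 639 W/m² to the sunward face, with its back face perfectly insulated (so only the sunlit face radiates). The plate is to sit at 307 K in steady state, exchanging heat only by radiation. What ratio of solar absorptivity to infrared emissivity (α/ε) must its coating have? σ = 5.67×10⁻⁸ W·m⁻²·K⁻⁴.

α/ε ≈ 0.788

Balance: αS·A = εσ·1A·T⁴ ⇒ α/ε = σT⁴/S.
α/ε = 5.67×10⁻⁸·(307)⁴/639 = 5.67×10⁻⁸·8.883×10⁹/639.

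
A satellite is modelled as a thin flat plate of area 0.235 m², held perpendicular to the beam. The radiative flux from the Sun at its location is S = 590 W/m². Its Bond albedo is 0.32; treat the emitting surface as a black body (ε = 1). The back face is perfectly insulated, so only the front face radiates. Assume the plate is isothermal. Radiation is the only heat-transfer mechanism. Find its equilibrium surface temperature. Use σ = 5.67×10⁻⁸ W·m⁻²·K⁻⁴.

At equilibrium, absorbed power = emitted power.
Absorbing cross-section = A = 0.2350 m²; emitting surface = A = 0.2350 m² (ratio 1).
(1−a)S·A_cross = εσ·A_surf·T⁴  ⇒  T⁴ = (1−a)S/(1σ).
T⁴ = 0.680·590/(1·5.67×10⁻⁸) = 7.076×10⁹ K⁴.
T = (7.076×10⁹)^(1/4).

T ≈ 290 K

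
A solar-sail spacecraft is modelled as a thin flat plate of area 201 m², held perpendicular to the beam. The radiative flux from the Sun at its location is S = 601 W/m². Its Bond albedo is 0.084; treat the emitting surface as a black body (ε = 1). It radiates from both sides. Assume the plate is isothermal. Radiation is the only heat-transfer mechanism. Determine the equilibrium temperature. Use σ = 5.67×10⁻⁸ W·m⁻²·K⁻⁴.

At equilibrium, absorbed power = emitted power.
Absorbing cross-section = A = 201.0 m²; emitting surface = 2A = 402.0 m² (ratio 2).
(1−a)S·A_cross = εσ·A_surf·T⁴  ⇒  T⁴ = (1−a)S/(2σ).
T⁴ = 0.916·601/(2·5.67×10⁻⁸) = 4.855×10⁹ K⁴.
T = (4.855×10⁹)^(1/4).

T ≈ 264 K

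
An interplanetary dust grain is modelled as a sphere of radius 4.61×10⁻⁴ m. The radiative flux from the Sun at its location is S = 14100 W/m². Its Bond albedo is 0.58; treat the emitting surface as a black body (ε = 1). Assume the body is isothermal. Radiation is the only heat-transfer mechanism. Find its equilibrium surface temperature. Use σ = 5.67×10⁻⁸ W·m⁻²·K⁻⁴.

T ≈ 402 K

At equilibrium, absorbed power = emitted power.
Absorbing cross-section = πr² = 6.677×10⁻⁷ m²; emitting surface = 4πr² = 2.671×10⁻⁶ m² (ratio 4).
(1−a)S·A_cross = εσ·A_surf·T⁴  ⇒  T⁴ = (1−a)S/(4σ).
T⁴ = 0.420·14100/(4·5.67×10⁻⁸) = 2.611×10¹⁰ K⁴.
T = (2.611×10¹⁰)^(1/4).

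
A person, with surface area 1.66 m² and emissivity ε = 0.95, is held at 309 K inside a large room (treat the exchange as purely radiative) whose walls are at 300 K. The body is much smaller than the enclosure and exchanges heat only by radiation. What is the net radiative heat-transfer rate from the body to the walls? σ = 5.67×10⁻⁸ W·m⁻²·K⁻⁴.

For a small grey body in a large enclosure: P_net = εσA(T_body⁴ − T_wall⁴).
A = 1.66 m²; T_body⁴ − T_wall⁴ = 9.117×10⁹ − 8.100×10⁹ = 1.017×10⁹ K⁴.
|P_net| = 0.95·5.67×10⁻⁸·1.660·1.017×10⁹.

P_net ≈ 90.9 W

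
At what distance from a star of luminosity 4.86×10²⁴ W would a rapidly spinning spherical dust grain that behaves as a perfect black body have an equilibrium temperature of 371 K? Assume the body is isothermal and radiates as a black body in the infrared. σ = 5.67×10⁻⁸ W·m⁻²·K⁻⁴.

For an isothermal black-emitting sphere, (1−a)S·πr² = σ·4πr²·T⁴ ⇒ S = 4σT⁴/(1−a).
S = 4·5.67×10⁻⁸·(371)⁴/1.00 = 4297 W/m².
Flux falls as S = L/(4πd²), so d = √(L/(4πS)) = √(4.86×10²⁴/(4π·4297)).

d ≈ 9.49×10⁹ m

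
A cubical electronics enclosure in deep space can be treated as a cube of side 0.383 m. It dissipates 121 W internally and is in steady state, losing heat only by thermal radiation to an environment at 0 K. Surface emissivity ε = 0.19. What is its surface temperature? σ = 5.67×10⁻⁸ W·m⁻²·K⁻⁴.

Steady state: internal power = radiated power, P = εσA T⁴.
Radiating area A = 6L² = 0.8801 m².
T⁴ = P/(εσA) = 121/(0.19·5.67×10⁻⁸·0.8801) = 1.276×10¹⁰ K⁴.
T = (1.276×10¹⁰)^(1/4).

T ≈ 336 K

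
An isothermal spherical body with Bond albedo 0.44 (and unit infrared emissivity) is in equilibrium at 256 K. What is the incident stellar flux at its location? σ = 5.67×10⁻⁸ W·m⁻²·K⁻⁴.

(1−a)S·πr² = σ·4πr²·T⁴ ⇒ S = 4σT⁴/(1−a).
S = 4·5.67×10⁻⁸·4.295×10⁹/0.560.

S ≈ 1740 W/m²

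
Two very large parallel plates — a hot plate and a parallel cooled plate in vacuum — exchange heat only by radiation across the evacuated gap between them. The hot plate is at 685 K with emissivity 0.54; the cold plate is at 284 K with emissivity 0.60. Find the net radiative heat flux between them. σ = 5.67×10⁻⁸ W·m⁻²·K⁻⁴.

For two infinite grey parallel plates, q = σ(T₁⁴ − T₂⁴)/(1/ε₁ + 1/ε₂ − 1).
T₁⁴ − T₂⁴ = 2.202×10¹¹ − 6.505×10⁹ = 2.137×10¹¹ K⁴.
1/ε₁ + 1/ε₂ − 1 = 1.852 + 1.667 − 1 = 2.519.
q = 5.67×10⁻⁸ × 2.137×10¹¹ / 2.519.

q ≈ 4810 W/m²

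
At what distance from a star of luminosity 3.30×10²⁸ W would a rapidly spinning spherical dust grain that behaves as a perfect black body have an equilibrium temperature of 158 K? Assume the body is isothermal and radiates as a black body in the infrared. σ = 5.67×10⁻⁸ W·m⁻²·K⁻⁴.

For an isothermal black-emitting sphere, (1−a)S·πr² = σ·4πr²·T⁴ ⇒ S = 4σT⁴/(1−a).
S = 4·5.67×10⁻⁸·(158)⁴/1.00 = 141.3 W/m².
Flux falls as S = L/(4πd²), so d = √(L/(4πS)) = √(3.30×10²⁸/(4π·141.3)).

d ≈ 4.31×10¹² m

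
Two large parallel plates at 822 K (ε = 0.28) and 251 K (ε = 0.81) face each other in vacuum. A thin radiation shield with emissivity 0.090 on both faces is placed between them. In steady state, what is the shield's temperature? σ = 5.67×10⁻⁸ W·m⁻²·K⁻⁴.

In steady state the net flux on the hot side equals that on the cold side.
σ(T₁⁴−T_s⁴)/D₁ = σ(T_s⁴−T₂⁴)/D₂, with D₁ = 1/ε₁+1/ε_s−1 = 13.68, D₂ = 1/ε_s+1/ε₂−1 = 11.35.
Solve for T_s⁴: T_s⁴ = (D₂·T₁⁴ + D₁·T₂⁴)/(D₁+D₂) = 2.091×10¹¹ K⁴.

T_s ≈ 676 K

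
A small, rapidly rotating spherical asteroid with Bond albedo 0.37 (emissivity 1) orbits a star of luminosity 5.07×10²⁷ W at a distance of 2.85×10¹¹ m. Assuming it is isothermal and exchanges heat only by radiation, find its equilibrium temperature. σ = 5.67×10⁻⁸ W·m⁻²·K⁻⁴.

First find the stellar flux at distance d: S = L/(4πd²) = 5.07×10²⁷/(4π·(2.85×10¹¹)²) = 4967 W/m².
For an isothermal sphere, absorbed (1−a)S·πr² = emitted σ·4πr²·T⁴, so T⁴ = (1−a)S/(4σ).
T⁴ = 0.630·4967/(4·5.67×10⁻⁸) = 1.380×10¹⁰ K⁴.

T ≈ 343 K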